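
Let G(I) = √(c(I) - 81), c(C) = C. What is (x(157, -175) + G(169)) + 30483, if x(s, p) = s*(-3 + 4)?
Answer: 30640 + 2*√22 ≈ 30649.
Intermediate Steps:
G(I) = √(-81 + I) (G(I) = √(I - 81) = √(-81 + I))
x(s, p) = s (x(s, p) = s*1 = s)
(x(157, -175) + G(169)) + 30483 = (157 + √(-81 + 169)) + 30483 = (157 + √88) + 30483 = (157 + 2*√22) + 30483 = 30640 + 2*√22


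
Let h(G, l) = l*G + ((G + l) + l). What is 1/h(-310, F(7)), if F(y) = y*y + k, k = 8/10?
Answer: -5/78242 ≈ -6.3904e-5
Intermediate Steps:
k = 4/5 (k = 8*(1/10) = 4/5 ≈ 0.80000)
F(y) = 4/5 + y**2 (F(y) = y*y + 4/5 = y**2 + 4/5 = 4/5 + y**2)
h(G, l) = G + 2*l + G*l (h(G, l) = G*l + (G + 2*l) = G + 2*l + G*l)
1/h(-310, F(7)) = 1/(-310 + 2*(4/5 + 7**2) - 310*(4/5 + 7**2)) = 1/(-310 + 2*(4/5 + 49) - 310*(4/5 + 49)) = 1/(-310 + 2*(249/5) - 310*249/5) = 1/(-310 + 498/5 - 15438) = 1/(-78242/5) = -5/78242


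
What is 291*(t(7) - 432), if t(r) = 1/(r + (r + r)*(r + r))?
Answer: -25519245/203 ≈ -1.2571e+5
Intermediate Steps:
t(r) = 1/(r + 4*r**2) (t(r) = 1/(r + (2*r)*(2*r)) = 1/(r + 4*r**2))
291*(t(7) - 432) = 291*(1/(7*(1 + 4*7)) - 432) = 291*(1/(7*(1 + 28)) - 432) = 291*((1/7)/29 - 432) = 291*((1/7)*(1/29) - 432) = 291*(1/203 - 432) = 291*(-87695/203) = -25519245/203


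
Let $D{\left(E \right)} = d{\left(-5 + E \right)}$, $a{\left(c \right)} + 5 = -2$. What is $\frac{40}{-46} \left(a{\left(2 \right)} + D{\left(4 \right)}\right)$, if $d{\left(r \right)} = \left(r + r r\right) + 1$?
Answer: $\frac{120}{23} \approx 5.2174$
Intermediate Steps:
$a{\left(c \right)} = -7$ ($a{\left(c \right)} = -5 - 2 = -7$)
$d{\left(r \right)} = 1 + r + r^{2}$ ($d{\left(r \right)} = \left(r + r^{2}\right) + 1 = 1 + r + r^{2}$)
$D{\left(E \right)} = -4 + E + \left(-5 + E\right)^{2}$ ($D{\left(E \right)} = 1 + \left(-5 + E\right) + \left(-5 + E\right)^{2} = -4 + E + \left(-5 + E\right)^{2}$)
$\frac{40}{-46} \left(a{\left(2 \right)} + D{\left(4 \right)}\right) = \frac{40}{-46} \left(-7 + \left(-4 + 4 + \left(-5 + 4\right)^{2}\right)\right) = 40 \left(- \frac{1}{46}\right) \left(-7 + \left(-4 + 4 + \left(-1\right)^{2}\right)\right) = - \frac{20 \left(-7 + \left(-4 + 4 + 1\right)\right)}{23} = - \frac{20 \left(-7 + 1\right)}{23} = \left(- \frac{20}{23}\right) \left(-6\right) = \frac{120}{23}$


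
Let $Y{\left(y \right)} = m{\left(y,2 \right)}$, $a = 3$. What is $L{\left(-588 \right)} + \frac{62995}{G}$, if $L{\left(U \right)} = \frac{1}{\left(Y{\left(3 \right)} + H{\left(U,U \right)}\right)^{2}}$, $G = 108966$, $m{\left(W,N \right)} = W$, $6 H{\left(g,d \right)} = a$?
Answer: $\frac{3522619}{5339334} \approx 0.65975$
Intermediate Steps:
$H{\left(g,d \right)} = \frac{1}{2}$ ($H{\left(g,d \right)} = \frac{1}{6} \cdot 3 = \frac{1}{2}$)
$Y{\left(y \right)} = y$
$L{\left(U \right)} = \frac{4}{49}$ ($L{\left(U \right)} = \frac{1}{\left(3 + \frac{1}{2}\right)^{2}} = \frac{1}{\left(\frac{7}{2}\right)^{2}} = \frac{1}{\frac{49}{4}} = \frac{4}{49}$)
$L{\left(-588 \right)} + \frac{62995}{G} = \frac{4}{49} + \frac{62995}{108966} = \frac{3522619}{5339334}$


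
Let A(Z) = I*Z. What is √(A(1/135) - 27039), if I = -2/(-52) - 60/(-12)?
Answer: I*√37013636010/1170 ≈ 164.44*I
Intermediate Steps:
I = 131/26 (I = -2*(-1/52) - 60*(-1/12) = 1/26 + 5 = 131/26 ≈ 5.0385)
A(Z) = 131*Z/26
√(A(1/135) - 27039) = √((131/26)/135 - 27039) = √((131/26)*(1/135) - 27039) = √(131/3510 - 27039) = √(-94906759/3510) = I*√37013636010/1170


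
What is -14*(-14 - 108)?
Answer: 1708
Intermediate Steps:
-14*(-14 - 108) = -14*(-122) = 1708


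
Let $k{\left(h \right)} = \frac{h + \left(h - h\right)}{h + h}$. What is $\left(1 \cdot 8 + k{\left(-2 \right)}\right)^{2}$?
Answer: $\frac{289}{4} \approx 72.25$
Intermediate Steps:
$k{\left(h \right)} = \frac{1}{2}$ ($k{\left(h \right)} = \frac{h + 0}{2 h} = h \frac{1}{2 h} = \frac{1}{2}$)
$\left(1 \cdot 8 + k{\left(-2 \right)}\right)^{2} = \left(1 \cdot 8 + \frac{1}{2}\right)^{2} = \left(8 + \frac{1}{2}\right)^{2} = \left(\frac{17}{2}\right)^{2} = \frac{289}{4}$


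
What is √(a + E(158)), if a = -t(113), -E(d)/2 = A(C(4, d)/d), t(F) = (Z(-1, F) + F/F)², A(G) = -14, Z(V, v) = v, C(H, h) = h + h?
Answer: 2*I*√3242 ≈ 113.88*I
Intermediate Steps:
C(H, h) = 2*h
t(F) = (1 + F)² (t(F) = (F + F/F)² = (F + 1)² = (1 + F)²)
E(d) = 28 (E(d) = -2*(-14) = 28)
a = -12996 (a = -(1 + 113)² = -1*114² = -1*12996 = -12996)
√(a + E(158)) = √(-12996 + 28) = √(-12968) = 2*I*√3242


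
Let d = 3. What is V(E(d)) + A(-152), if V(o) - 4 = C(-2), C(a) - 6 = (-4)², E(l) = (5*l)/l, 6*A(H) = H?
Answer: ⅔ ≈ 0.66667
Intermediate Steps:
A(H) = H/6
E(l) = 5
C(a) = 22 (C(a) = 6 + (-4)² = 6 + 16 = 22)
V(o) = 26 (V(o) = 4 + 22 = 26)
V(E(d)) + A(-152) = 26 + (⅙)*(-152) = 26 - 76/3 = ⅔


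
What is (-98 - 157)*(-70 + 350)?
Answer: -71400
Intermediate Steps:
(-98 - 157)*(-70 + 350) = -255*280 = -71400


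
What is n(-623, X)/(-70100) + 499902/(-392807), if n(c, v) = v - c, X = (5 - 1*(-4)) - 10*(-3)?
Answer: -17651584217/13767885350 ≈ -1.2821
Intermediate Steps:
X = 39 (X = (5 + 4) + 30 = 9 + 30 = 39)
n(-623, X)/(-70100) + 499902/(-392807) = (39 - 1*(-623))/(-70100) + 499902/(-392807) = (39 + 623)*(-1/70100) + 499902*(-1/392807) = 662*(-1/70100) - 499902/392807 = -331/35050 - 499902/392807 = -17651584217/13767885350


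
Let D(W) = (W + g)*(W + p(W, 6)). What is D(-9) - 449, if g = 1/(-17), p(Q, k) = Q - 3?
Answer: -4399/17 ≈ -258.76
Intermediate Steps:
p(Q, k) = -3 + Q
g = -1/17 ≈ -0.058824
D(W) = (-3 + 2*W)*(-1/17 + W) (D(W) = (W - 1/17)*(W + (-3 + W)) = (-1/17 + W)*(-3 + 2*W) = (-3 + 2*W)*(-1/17 + W))
D(-9) - 449 = (3/17 + 2*(-9)**2 - 53/17*(-9)) - 449 = (3/17 + 2*81 + 477/17) - 449 = (3/17 + 162 + 477/17) - 449 = 3234/17 - 449 = -4399/17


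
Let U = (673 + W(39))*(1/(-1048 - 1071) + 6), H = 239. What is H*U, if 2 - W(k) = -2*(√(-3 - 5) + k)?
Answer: 2287920471/2119 + 12153628*I*√2/2119 ≈ 1.0797e+6 + 8111.3*I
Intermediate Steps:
W(k) = 2 + 2*k + 4*I*√2 (W(k) = 2 - (-2)*(√(-3 - 5) + k) = 2 - (-2)*(√(-8) + k) = 2 - (-2)*(2*I*√2 + k) = 2 - (-2)*(k + 2*I*√2) = 2 - (-2*k - 4*I*√2) = 2 + (2*k + 4*I*√2) = 2 + 2*k + 4*I*√2)
U = 9572889/2119 + 50852*I*√2/2119 (U = (673 + (2 + 2*39 + 4*I*√2))*(1/(-1048 - 1071) + 6) = (673 + (2 + 78 + 4*I*√2))*(1/(-2119) + 6) = (673 + (80 + 4*I*√2))*(-1/2119 + 6) = (753 + 4*I*√2)*(12713/2119) = 9572889/2119 + 50852*I*√2/2119 ≈ 4517.6 + 33.938*I)
H*U = 239*(9572889/2119 + 50852*I*√2/2119) = 2287920471/2119 + 12153628*I*√2/2119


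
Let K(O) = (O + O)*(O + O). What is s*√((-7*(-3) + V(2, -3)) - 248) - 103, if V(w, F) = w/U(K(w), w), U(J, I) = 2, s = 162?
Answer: -103 + 162*I*√226 ≈ -103.0 + 2435.4*I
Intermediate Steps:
K(O) = 4*O² (K(O) = (2*O)*(2*O) = 4*O²)
V(w, F) = w/2
s*√((-7*(-3) + V(2, -3)) - 248) - 103 = 162*√((-7*(-3) + (½)*2) - 248) - 103 = 162*√((21 + 1) - 248) - 103 = 162*√(22 - 248) - 103 = 162*√(-226) - 103 = 162*(I*√226) - 103 = 162*I*√226 - 103 = -103 + 162*I*√226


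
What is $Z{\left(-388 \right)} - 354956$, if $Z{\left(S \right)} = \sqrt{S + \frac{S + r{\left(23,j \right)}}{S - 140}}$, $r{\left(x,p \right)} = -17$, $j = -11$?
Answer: $-354956 + \frac{i \sqrt{749683}}{44} \approx -3.5496 \cdot 10^{5} + 19.678 i$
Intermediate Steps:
$Z{\left(S \right)} = \sqrt{S + \frac{-17 + S}{-140 + S}}$ ($Z{\left(S \right)} = \sqrt{S + \frac{S - 17}{S - 140}} = \sqrt{S + \frac{-17 + S}{-140 + S}}$)
$Z{\left(-388 \right)} - 354956 = \sqrt{\frac{-17 - 388 - 388 \left(-140 - 388\right)}{-140 - 388}} - 354956 = \sqrt{\frac{-17 - 388 - -204864}{-528}} - 354956 = \sqrt{- \frac{-17 - 388 + 204864}{528}} - 354956 = \sqrt{\left(- \frac{1}{528}\right) 204459} - 354956 = \sqrt{- \frac{68153}{176}} - 354956 = \frac{i \sqrt{749683}}{44} - 354956 = -354956 + \frac{i \sqrt{749683}}{44}$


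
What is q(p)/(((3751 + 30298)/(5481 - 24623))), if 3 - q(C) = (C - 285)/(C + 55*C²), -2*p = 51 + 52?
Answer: -33521719246/19860407161 ≈ -1.6879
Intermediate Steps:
p = -103/2 (p = -(51 + 52)/2 = -½*103 = -103/2 ≈ -51.500)
q(C) = 3 - (-285 + C)/(C + 55*C²) (q(C) = 3 - (C - 285)/(C + 55*C²) = 3 - (-285 + C)/(C + 55*C²))
q(p)/(((3751 + 30298)/(5481 - 24623))) = ((285 + 2*(-103/2) + 165*(-103/2)²)/((-103/2)*(1 + 55*(-103/2))))/(((3751 + 30298)/(5481 - 24623))) = (-2*(285 - 103 + 165*(10609/4))/(103*(1 - 5665/2)))/((34049/(-19142))) = (-2*(285 - 103 + 1750485/4)/(103*(-5663/2)))/((34049*(-1/19142))) = (-2/103*(-2/5663)*1751213/4)/(-34049/19142) = (1751213/583289)*(-19142/34049) = -33521719246/19860407161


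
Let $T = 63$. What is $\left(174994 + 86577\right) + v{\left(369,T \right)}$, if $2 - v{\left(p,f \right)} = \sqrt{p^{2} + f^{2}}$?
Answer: $261573 - 9 \sqrt{1730} \approx 2.612 \cdot 10^{5}$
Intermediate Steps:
$v{\left(p,f \right)} = 2 - \sqrt{f^{2} + p^{2}}$ ($v{\left(p,f \right)} = 2 - \sqrt{p^{2} + f^{2}} = 2 - \sqrt{f^{2} + p^{2}}$)
$\left(174994 + 86577\right) + v{\left(369,T \right)} = \left(174994 + 86577\right) + \left(2 - \sqrt{63^{2} + 369^{2}}\right) = 261571 + \left(2 - \sqrt{3969 + 136161}\right) = 261571 + \left(2 - \sqrt{140130}\right) = 261571 + \left(2 - 9 \sqrt{1730}\right) = 261573 - 9 \sqrt{1730}$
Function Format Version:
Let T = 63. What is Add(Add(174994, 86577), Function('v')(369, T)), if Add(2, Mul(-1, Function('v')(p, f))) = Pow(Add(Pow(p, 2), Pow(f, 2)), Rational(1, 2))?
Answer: Add(261573, Mul(-9, Pow(1730, Rational(1, 2)))) ≈ 2.6120e+5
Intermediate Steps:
Function('v')(p, f) = Add(2, Mul(-1, Pow(Add(Pow(f, 2), Pow(p, 2)), Rational(1, 2)))) (Function('v')(p, f) = Add(2, Mul(-1, Pow(Add(Pow(p, 2), Pow(f, 2)), Rational(1, 2)))) = Add(2, Mul(-1, Pow(Add(Pow(f, 2), Pow(p, 2)), Rational(1, 2)))))
Add(Add(174994, 86577), Function('v')(369, T)) = Add(Add(174994, 86577), Add(2, Mul(-1, Pow(Add(Pow(63, 2), Pow(369, 2)), Rational(1, 2))))) = Add(261571, Add(2, Mul(-1, Pow(Add(3969, 136161), Rational(1, 2))))) = Add(261571, Add(2, Mul(-1, Pow(140130, Rational(1, 2))))) = Add(261571, Add(2, Mul(-1, Mul(9, Pow(1730, Rational(1, 2)))))) = Add(261571, Add(2, Mul(-9, Pow(1730, Rational(1, 2))))) = Add(261573, Mul(-9, Pow(1730, Rational(1, 2))))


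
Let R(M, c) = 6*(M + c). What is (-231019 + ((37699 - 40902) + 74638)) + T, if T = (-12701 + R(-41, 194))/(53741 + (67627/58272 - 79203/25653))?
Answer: -251366861978334592/1575136082621 ≈ -1.5958e+5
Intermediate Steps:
R(M, c) = 6*M + 6*c
T = -345369344928/1575136082621 (T = (-12701 + (6*(-41) + 6*194))/(53741 + (67627/58272 - 79203/25653)) = (-12701 + (-246 + 1164))/(53741 + (67627*(1/58272) - 79203*1/25653)) = (-12701 + 918)/(53741 + (67627/58272 - 1553/503)) = -11783/(53741 - 56480035/29310816) = -11783/1575136082621/29310816 = -11783*29310816/1575136082621 = -345369344928/1575136082621 ≈ -0.21926)
(-231019 + ((37699 - 40902) + 74638)) + T = (-231019 + ((37699 - 40902) + 74638)) - 345369344928/1575136082621 = (-231019 + (-3203 + 74638)) - 345369344928/1575136082621 = (-231019 + 71435) - 345369344928/1575136082621 = -159584 - 345369344928/1575136082621 = -251366861978334592/1575136082621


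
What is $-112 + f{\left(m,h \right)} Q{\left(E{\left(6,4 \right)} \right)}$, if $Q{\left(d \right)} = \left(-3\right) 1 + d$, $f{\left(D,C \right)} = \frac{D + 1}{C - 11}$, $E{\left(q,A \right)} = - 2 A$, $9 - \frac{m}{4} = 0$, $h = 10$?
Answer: $295$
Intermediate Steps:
$m = 36$ ($m = 36 - 0 = 36 + 0 = 36$)
$f{\left(D,C \right)} = \frac{1 + D}{-11 + C}$
$Q{\left(d \right)} = -3 + d$
$-112 + f{\left(m,h \right)} Q{\left(E{\left(6,4 \right)} \right)} = -112 + \frac{1 + 36}{-11 + 10} \left(-3 - 8\right) = -112 + \frac{1}{-1} \cdot 37 \left(-3 - 8\right) = -112 + \left(-1\right) 37 \left(-11\right) = -112 - -407 = -112 + 407 = 295$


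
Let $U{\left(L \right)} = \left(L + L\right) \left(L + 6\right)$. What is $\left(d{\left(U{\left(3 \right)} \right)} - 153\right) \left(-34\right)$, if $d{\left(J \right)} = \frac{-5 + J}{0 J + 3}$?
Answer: $\frac{13940}{3} \approx 4646.7$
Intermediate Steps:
$U{\left(L \right)} = 2 L \left(6 + L\right)$
$d{\left(J \right)} = - \frac{5}{3} + \frac{J}{3}$ ($d{\left(J \right)} = \frac{-5 + J}{0 + 3} = \frac{-5 + J}{3} = \left(-5 + J\right) \frac{1}{3} = - \frac{5}{3} + \frac{J}{3}$)
$\left(d{\left(U{\left(3 \right)} \right)} - 153\right) \left(-34\right) = \left(\left(- \frac{5}{3} + \frac{2 \cdot 3 \left(6 + 3\right)}{3}\right) - 153\right) \left(-34\right) = \left(\left(- \frac{5}{3} + \frac{2 \cdot 3 \cdot 9}{3}\right) - 153\right) \left(-34\right) = \left(\left(- \frac{5}{3} + \frac{1}{3} \cdot 54\right) - 153\right) \left(-34\right) = \left(\left(- \frac{5}{3} + 18\right) - 153\right) \left(-34\right) = \left(\frac{49}{3} - 153\right) \left(-34\right) = \left(- \frac{410}{3}\right) \left(-34\right) = \frac{13940}{3}$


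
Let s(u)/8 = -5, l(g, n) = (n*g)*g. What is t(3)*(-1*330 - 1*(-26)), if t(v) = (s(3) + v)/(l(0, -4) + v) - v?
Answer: 13984/3 ≈ 4661.3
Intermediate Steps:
l(g, n) = n*g² (l(g, n) = (g*n)*g = n*g²)
s(u) = -40 (s(u) = 8*(-5) = -40)
t(v) = -v + (-40 + v)/v (t(v) = (-40 + v)/(-4*0² + v) - v = (-40 + v)/(-4*0 + v) - v = (-40 + v)/(0 + v) - v = (-40 + v)/v - v = -v + (-40 + v)/v)
t(3)*(-1*330 - 1*(-26)) = (1 - 1*3 - 40/3)*(-1*330 - 1*(-26)) = (1 - 3 - 40*⅓)*(-330 + 26) = (1 - 3 - 40/3)*(-304) = -46/3*(-304) = 13984/3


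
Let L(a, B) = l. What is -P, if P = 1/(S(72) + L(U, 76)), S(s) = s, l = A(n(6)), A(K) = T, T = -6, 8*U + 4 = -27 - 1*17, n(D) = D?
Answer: -1/66 ≈ -0.015152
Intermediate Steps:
U = -6 (U = -½ + (-27 - 1*17)/8 = -½ + (-27 - 17)/8 = -½ + (⅛)*(-44) = -½ - 11/2 = -6)
A(K) = -6
l = -6
L(a, B) = -6
P = 1/66 (P = 1/(72 - 6) = 1/66 ≈ 0.015152)
-P = -1*1/66 = -1/66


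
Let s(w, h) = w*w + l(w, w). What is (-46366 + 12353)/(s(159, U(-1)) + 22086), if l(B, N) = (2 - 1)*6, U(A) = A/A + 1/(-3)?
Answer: -34013/47373 ≈ -0.71798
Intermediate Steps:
U(A) = ⅔ (U(A) = 1 + 1*(-⅓) = 1 - ⅓ = ⅔)
l(B, N) = 6 (l(B, N) = 1*6 = 6)
s(w, h) = 6 + w² (s(w, h) = w*w + 6 = w² + 6 = 6 + w²)
(-46366 + 12353)/(s(159, U(-1)) + 22086) = (-46366 + 12353)/((6 + 159²) + 22086) = -34013/((6 + 25281) + 22086) = -34013/(25287 + 22086) = -34013/47373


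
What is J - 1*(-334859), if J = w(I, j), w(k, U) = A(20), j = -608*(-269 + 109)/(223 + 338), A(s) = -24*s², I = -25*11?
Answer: 325259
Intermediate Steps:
I = -275
j = 97280/561 (j = -608/(561/(-160)) = -608/(561*(-1/160)) = -608/(-561/160) = -608*(-160/561) = 97280/561 ≈ 173.40)
w(k, U) = -9600 (w(k, U) = -24*20² = -24*400 = -9600)
J = -9600
J - 1*(-334859) = -9600 - 1*(-334859) = -9600 + 334859 = 325259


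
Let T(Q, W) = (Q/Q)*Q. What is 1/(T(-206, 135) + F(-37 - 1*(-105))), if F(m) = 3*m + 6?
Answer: 1/4 ≈ 0.25000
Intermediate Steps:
T(Q, W) = Q (T(Q, W) = 1*Q = Q)
F(m) = 6 + 3*m
1/(T(-206, 135) + F(-37 - 1*(-105))) = 1/(-206 + (6 + 3*(-37 - 1*(-105)))) = 1/(-206 + (6 + 3*(-37 + 105))) = 1/(-206 + (6 + 3*68)) = 1/(-206 + (6 + 204)) = 1/(-206 + 210) = 1/4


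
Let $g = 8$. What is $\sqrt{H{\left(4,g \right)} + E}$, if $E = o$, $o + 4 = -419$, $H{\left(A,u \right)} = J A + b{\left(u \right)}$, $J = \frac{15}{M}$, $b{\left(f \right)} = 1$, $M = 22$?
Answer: $\frac{2 i \sqrt{12683}}{11} \approx 20.476 i$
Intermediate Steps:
$J = \frac{15}{22} \approx 0.68182$
$H{\left(A,u \right)} = 1 + \frac{15 A}{22}$ ($H{\left(A,u \right)} = \frac{15 A}{22} + 1 = 1 + \frac{15 A}{22}$)
$o = -423$ ($o = -4 - 419 = -423$)
$E = -423$
$\sqrt{H{\left(4,g \right)} + E} = \sqrt{\left(1 + \frac{15}{22} \cdot 4\right) - 423} = \sqrt{\left(1 + \frac{30}{11}\right) - 423} = \sqrt{\frac{41}{11} - 423} = \sqrt{- \frac{4612}{11}} = \frac{2 i \sqrt{12683}}{11}$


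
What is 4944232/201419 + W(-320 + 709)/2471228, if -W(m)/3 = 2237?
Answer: 12216972833987/497752272532 ≈ 24.544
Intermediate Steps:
W(m) = -6711 (W(m) = -3*2237 = -6711)
4944232/201419 + W(-320 + 709)/2471228 = 4944232/201419 - 6711/2471228 = 12216972833987/497752272532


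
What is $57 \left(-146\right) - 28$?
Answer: $-8350$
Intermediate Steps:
$57 \left(-146\right) - 28 = -8322 - 28 = -8350$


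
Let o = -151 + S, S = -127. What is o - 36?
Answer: -314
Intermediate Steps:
o = -278 (o = -151 - 127 = -278)
o - 36 = -278 - 36 = -314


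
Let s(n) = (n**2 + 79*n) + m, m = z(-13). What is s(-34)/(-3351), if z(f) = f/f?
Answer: 1529/3351 ≈ 0.45628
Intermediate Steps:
z(f) = 1
m = 1
s(n) = 1 + n**2 + 79*n (s(n) = (n**2 + 79*n) + 1 = 1 + n**2 + 79*n)
s(-34)/(-3351) = (1 + (-34)**2 + 79*(-34))/(-3351) = (1 + 1156 - 2686)*(-1/3351) = -1529*(-1/3351) = 1529/3351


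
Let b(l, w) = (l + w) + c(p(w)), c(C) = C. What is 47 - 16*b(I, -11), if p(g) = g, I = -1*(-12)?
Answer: 207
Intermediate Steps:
I = 12
b(l, w) = l + 2*w (b(l, w) = (l + w) + w = l + 2*w)
47 - 16*b(I, -11) = 47 - 16*(12 + 2*(-11)) = 47 - 16*(12 - 22) = 47 - 16*(-10) = 47 + 160 = 207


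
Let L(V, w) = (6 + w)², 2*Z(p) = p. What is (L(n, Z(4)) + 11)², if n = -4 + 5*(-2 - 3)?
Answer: 5625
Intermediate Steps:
n = -29 (n = -4 + 5*(-5) = -4 - 25 = -29)
Z(p) = p/2
(L(n, Z(4)) + 11)² = ((6 + (½)*4)² + 11)² = ((6 + 2)² + 11)² = (8² + 11)² = (64 + 11)² = 75² = 5625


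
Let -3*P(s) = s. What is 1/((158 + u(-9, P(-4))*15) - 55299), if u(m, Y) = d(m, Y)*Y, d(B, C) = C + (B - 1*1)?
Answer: -3/165943 ≈ -1.8078e-5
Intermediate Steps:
P(s) = -s/3
d(B, C) = -1 + B + C (d(B, C) = C + (B - 1) = C + (-1 + B) = -1 + B + C)
u(m, Y) = Y*(-1 + Y + m) (u(m, Y) = (-1 + m + Y)*Y = (-1 + Y + m)*Y = Y*(-1 + Y + m))
1/((158 + u(-9, P(-4))*15) - 55299) = 1/((158 + ((-1/3*(-4))*(-1 - 1/3*(-4) - 9))*15) - 55299) = 1/((158 + (4*(-1 + 4/3 - 9)/3)*15) - 55299) = 1/((158 + ((4/3)*(-26/3))*15) - 55299) = 1/((158 - 104/9*15) - 55299) = 1/((158 - 520/3) - 55299) = 1/(-46/3 - 55299) = 1/(-165943/3) = -3/165943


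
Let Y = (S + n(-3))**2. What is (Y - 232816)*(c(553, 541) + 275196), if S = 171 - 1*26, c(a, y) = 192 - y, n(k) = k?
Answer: -58446764244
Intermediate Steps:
S = 145 (S = 171 - 26 = 145)
Y = 20164 (Y = (145 - 3)**2 = 142**2 = 20164)
(Y - 232816)*(c(553, 541) + 275196) = (20164 - 232816)*((192 - 1*541) + 275196) = -212652*((192 - 541) + 275196) = -212652*(-349 + 275196) = -212652*274847 = -58446764244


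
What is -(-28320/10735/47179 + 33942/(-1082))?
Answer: 1719051879147/54799682333 ≈ 31.370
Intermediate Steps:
-(-28320/10735/47179 + 33942/(-1082)) = -(-28320*1/10735*(1/47179) + 33942*(-1/1082)) = -(-5664/2147*1/47179 - 16971/541) = -(-5664/101293313 - 16971/541) = -1*(-1719051879147/54799682333) = 1719051879147/54799682333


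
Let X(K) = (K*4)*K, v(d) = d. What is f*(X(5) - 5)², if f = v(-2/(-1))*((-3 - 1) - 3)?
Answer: -126350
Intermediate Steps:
X(K) = 4*K² (X(K) = (4*K)*K = 4*K²)
f = -14 (f = (-2/(-1))*((-3 - 1) - 3) = (-2*(-1))*(-4 - 3) = 2*(-7) = -14)
f*(X(5) - 5)² = -14*(4*5² - 5)² = -14*(4*25 - 5)² = -14*(100 - 5)² = -14*95² = -14*9025 = -126350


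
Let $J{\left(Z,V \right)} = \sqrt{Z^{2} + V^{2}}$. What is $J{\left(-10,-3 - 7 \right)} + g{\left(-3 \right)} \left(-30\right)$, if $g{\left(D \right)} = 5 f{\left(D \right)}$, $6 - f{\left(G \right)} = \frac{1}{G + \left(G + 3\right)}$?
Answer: $-950 + 10 \sqrt{2} \approx -935.86$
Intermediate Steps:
$f{\left(G \right)} = 6 - \frac{1}{3 + 2 G}$ ($f{\left(G \right)} = 6 - \frac{1}{G + \left(G + 3\right)} = 6 - \frac{1}{G + \left(3 + G\right)} = 6 - \frac{1}{3 + 2 G}$)
$J{\left(Z,V \right)} = \sqrt{V^{2} + Z^{2}}$
$g{\left(D \right)} = \frac{5 \left(17 + 12 D\right)}{3 + 2 D}$ ($g{\left(D \right)} = 5 \frac{17 + 12 D}{3 + 2 D} = \frac{5 \left(17 + 12 D\right)}{3 + 2 D}$)
$J{\left(-10,-3 - 7 \right)} + g{\left(-3 \right)} \left(-30\right) = \sqrt{\left(-3 - 7\right)^{2} + \left(-10\right)^{2}} + \frac{5 \left(17 + 12 \left(-3\right)\right)}{3 + 2 \left(-3\right)} \left(-30\right) = \sqrt{\left(-3 - 7\right)^{2} + 100} + \frac{5 \left(17 - 36\right)}{3 - 6} \left(-30\right) = \sqrt{\left(-10\right)^{2} + 100} + 5 \frac{1}{-3} \left(-19\right) \left(-30\right) = \sqrt{100 + 100} + 5 \left(- \frac{1}{3}\right) \left(-19\right) \left(-30\right) = \sqrt{200} + \frac{95}{3} \left(-30\right) = 10 \sqrt{2} - 950 = -950 + 10 \sqrt{2}$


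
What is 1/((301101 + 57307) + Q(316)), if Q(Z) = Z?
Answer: 1/358724 ≈ 2.7877e-6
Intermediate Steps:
1/((301101 + 57307) + Q(316)) = 1/((301101 + 57307) + 316) = 1/(358408 + 316) = 1/358724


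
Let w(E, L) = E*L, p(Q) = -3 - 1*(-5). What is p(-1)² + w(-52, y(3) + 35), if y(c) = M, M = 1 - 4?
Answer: -1660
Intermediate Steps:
M = -3
y(c) = -3
p(Q) = 2 (p(Q) = -3 + 5 = 2)
p(-1)² + w(-52, y(3) + 35) = 2² - 52*(-3 + 35) = 4 - 52*32 = 4 - 1664 = -1660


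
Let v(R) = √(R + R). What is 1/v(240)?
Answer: √30/120 ≈ 0.045644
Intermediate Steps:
v(R) = √2*√R (v(R) = √(2*R) = √2*√R)
1/v(240) = 1/(√2*√240) = 1/(√2*(4*√15)) = 1/(4*√30) = √30/120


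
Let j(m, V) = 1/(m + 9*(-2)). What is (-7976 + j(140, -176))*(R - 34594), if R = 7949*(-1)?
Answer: 41397359553/122 ≈ 3.3932e+8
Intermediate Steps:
j(m, V) = 1/(-18 + m) (j(m, V) = 1/(m - 18) = 1/(-18 + m))
R = -7949
(-7976 + j(140, -176))*(R - 34594) = (-7976 + 1/(-18 + 140))*(-7949 - 34594) = (-7976 + 1/122)*(-42543) = -973071/122*(-42543) = 41397359553/122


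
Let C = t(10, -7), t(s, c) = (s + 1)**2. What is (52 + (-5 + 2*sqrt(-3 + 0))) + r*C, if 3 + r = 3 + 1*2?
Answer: 289 + 2*I*sqrt(3) ≈ 289.0 + 3.4641*I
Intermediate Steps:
t(s, c) = (1 + s)**2
C = 121 (C = (1 + 10)**2 = 11**2 = 121)
r = 2 (r = -3 + (3 + 1*2) = -3 + (3 + 2) = -3 + 5 = 2)
(52 + (-5 + 2*sqrt(-3 + 0))) + r*C = (52 + (-5 + 2*sqrt(-3 + 0))) + 2*121 = (52 + (-5 + 2*sqrt(-3))) + 242 = (52 + (-5 + 2*(I*sqrt(3)))) + 242 = (52 + (-5 + 2*I*sqrt(3))) + 242 = (47 + 2*I*sqrt(3)) + 242 = 289 + 2*I*sqrt(3)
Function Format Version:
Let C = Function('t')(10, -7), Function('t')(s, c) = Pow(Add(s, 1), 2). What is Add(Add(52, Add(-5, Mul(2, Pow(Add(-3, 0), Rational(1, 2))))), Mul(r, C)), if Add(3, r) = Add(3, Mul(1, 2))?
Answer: Add(289, Mul(2, I, Pow(3, Rational(1, 2)))) ≈ Add(289.00, Mul(3.4641, I))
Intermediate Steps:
Function('t')(s, c) = Pow(Add(1, s), 2)
C = 121 (C = Pow(Add(1, 10), 2) = Pow(11, 2) = 121)
r = 2 (r = Add(-3, Add(3, Mul(1, 2))) = Add(-3, Add(3, 2)) = Add(-3, 5) = 2)
Add(Add(52, Add(-5, Mul(2, Pow(Add(-3, 0), Rational(1, 2))))), Mul(r, C)) = Add(Add(52, Add(-5, Mul(2, Pow(Add(-3, 0), Rational(1, 2))))), Mul(2, 121)) = Add(Add(52, Add(-5, Mul(2, Pow(-3, Rational(1, 2))))), 242) = Add(Add(52, Add(-5, Mul(2, Mul(I, Pow(3, Rational(1, 2)))))), 242) = Add(Add(52, Add(-5, Mul(2, I, Pow(3, Rational(1, 2))))), 242) = Add(Add(47, Mul(2, I, Pow(3, Rational(1, 2)))), 242) = Add(289, Mul(2, I, Pow(3, Rational(1, 2))))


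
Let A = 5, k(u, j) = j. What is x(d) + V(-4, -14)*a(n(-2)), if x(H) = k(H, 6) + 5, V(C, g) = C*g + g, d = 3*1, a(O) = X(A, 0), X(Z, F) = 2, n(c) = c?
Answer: 95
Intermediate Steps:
a(O) = 2
d = 3
V(C, g) = g + C*g
x(H) = 11 (x(H) = 6 + 5 = 11)
x(d) + V(-4, -14)*a(n(-2)) = 11 - 14*(1 - 4)*2 = 11 - 14*(-3)*2 = 11 + 42*2 = 11 + 84 = 95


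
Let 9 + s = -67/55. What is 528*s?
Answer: -26976/5 ≈ -5395.2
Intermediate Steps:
s = -562/55 (s = -9 - 67/55 = -562/55 ≈ -10.218)
528*s = 528*(-562/55) = -26976/5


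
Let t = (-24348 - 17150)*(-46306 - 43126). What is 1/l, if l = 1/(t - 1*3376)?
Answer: 3711245760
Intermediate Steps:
t = 3711249136 (t = -41498*(-89432) = 3711249136)
l = 1/3711245760 (l = 1/(3711249136 - 1*3376) = 1/(3711249136 - 3376) = 1/3711245760 ≈ 2.6945e-10)
1/l = 1/(1/3711245760) = 3711245760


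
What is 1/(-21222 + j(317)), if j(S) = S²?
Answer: 1/79267 ≈ 1.2616e-5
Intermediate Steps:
1/(-21222 + j(317)) = 1/(-21222 + 317²) = 1/(-21222 + 100489) = 1/79267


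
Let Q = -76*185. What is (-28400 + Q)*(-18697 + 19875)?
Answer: -50017880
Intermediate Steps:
Q = -14060
(-28400 + Q)*(-18697 + 19875) = (-28400 - 14060)*(-18697 + 19875) = -42460*1178 = -50017880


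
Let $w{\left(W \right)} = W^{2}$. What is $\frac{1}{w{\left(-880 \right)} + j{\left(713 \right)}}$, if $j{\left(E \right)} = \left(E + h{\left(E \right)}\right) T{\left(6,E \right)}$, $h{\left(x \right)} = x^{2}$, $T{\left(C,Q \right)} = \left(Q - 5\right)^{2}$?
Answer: $\frac{1}{255185254048} \approx 3.9187 \cdot 10^{-12}$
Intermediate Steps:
$T{\left(C,Q \right)} = \left(-5 + Q\right)^{2}$
$j{\left(E \right)} = \left(-5 + E\right)^{2} \left(E + E^{2}\right)$ ($j{\left(E \right)} = \left(E + E^{2}\right) \left(-5 + E\right)^{2} = \left(-5 + E\right)^{2} \left(E + E^{2}\right)$)
$\frac{1}{w{\left(-880 \right)} + j{\left(713 \right)}} = \frac{1}{\left(-880\right)^{2} + 713 \left(-5 + 713\right)^{2} \left(1 + 713\right)} = \frac{1}{774400 + 713 \cdot 708^{2} \cdot 714} = \frac{1}{774400 + 713 \cdot 501264 \cdot 714} = \frac{1}{774400 + 255184479648} = \frac{1}{255185254048}$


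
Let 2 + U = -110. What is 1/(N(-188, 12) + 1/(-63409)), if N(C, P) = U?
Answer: -63409/7101809 ≈ -0.0089286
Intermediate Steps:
U = -112 (U = -2 - 110 = -112)
N(C, P) = -112
1/(N(-188, 12) + 1/(-63409)) = 1/(-112 + 1/(-63409)) = 1/(-112 - 1/63409) = 1/(-7101809/63409) = -63409/7101809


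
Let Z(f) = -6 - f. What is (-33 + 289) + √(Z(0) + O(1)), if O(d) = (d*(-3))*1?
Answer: 256 + 3*I ≈ 256.0 + 3.0*I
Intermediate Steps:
O(d) = -3*d (O(d) = -3*d*1 = -3*d)
(-33 + 289) + √(Z(0) + O(1)) = (-33 + 289) + √((-6 - 1*0) - 3*1) = 256 + √((-6 + 0) - 3) = 256 + √(-6 - 3) = 256 + √(-9) = 256 + 3*I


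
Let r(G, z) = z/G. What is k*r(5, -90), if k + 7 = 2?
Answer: 90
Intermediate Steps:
k = -5 (k = -7 + 2 = -5)
k*r(5, -90) = -(-450)/5 = -5*(-18) = 90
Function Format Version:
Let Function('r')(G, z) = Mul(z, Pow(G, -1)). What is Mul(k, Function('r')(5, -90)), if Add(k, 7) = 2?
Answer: 90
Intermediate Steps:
k = -5 (k = Add(-7, 2) = -5)
Mul(k, Function('r')(5, -90)) = Mul(-5, Mul(-90, Pow(5, -1))) = Mul(-5, Mul(-90, Rational(1, 5))) = Mul(-5, -18) = 90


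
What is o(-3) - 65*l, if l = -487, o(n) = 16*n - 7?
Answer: 31600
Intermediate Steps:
o(n) = -7 + 16*n
o(-3) - 65*l = (-7 + 16*(-3)) - 65*(-487) = (-7 - 48) + 31655 = -55 + 31655 = 31600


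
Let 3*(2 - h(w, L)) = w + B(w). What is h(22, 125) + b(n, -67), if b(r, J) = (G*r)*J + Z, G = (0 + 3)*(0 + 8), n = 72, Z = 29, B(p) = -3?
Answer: -347254/3 ≈ -1.1575e+5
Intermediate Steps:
h(w, L) = 3 - w/3 (h(w, L) = 2 - (w - 3)/3 = 2 - (-3 + w)/3 = 2 + (1 - w/3) = 3 - w/3)
G = 24 (G = 3*8 = 24)
b(r, J) = 29 + 24*J*r (b(r, J) = (24*r)*J + 29 = 24*J*r + 29 = 29 + 24*J*r)
h(22, 125) + b(n, -67) = (3 - ⅓*22) + (29 + 24*(-67)*72) = (3 - 22/3) + (29 - 115776) = -13/3 - 115747 = -347254/3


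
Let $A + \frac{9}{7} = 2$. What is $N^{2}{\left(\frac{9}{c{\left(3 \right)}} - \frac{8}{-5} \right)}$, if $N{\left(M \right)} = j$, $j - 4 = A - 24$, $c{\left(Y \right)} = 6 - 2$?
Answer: $\frac{18225}{49} \approx 371.94$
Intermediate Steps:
$c{\left(Y \right)} = 4$
$A = \frac{5}{7}$ ($A = - \frac{9}{7} + 2 = \frac{5}{7} \approx 0.71429$)
$j = - \frac{135}{7}$ ($j = 4 + \left(\frac{5}{7} - 24\right) = 4 - \frac{163}{7} = - \frac{135}{7} \approx -19.286$)
$N{\left(M \right)} = - \frac{135}{7}$
$N^{2}{\left(\frac{9}{c{\left(3 \right)}} - \frac{8}{-5} \right)} = \left(- \frac{135}{7}\right)^{2} = \frac{18225}{49}$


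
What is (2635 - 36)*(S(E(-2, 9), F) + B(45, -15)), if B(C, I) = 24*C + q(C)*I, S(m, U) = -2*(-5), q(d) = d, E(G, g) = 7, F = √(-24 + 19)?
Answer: 1078585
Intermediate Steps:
F = I*√5 (F = √(-5) = I*√5 ≈ 2.2361*I)
S(m, U) = 10
B(C, I) = 24*C + C*I
(2635 - 36)*(S(E(-2, 9), F) + B(45, -15)) = (2635 - 36)*(10 + 45*(24 - 15)) = 2599*(10 + 45*9) = 2599*(10 + 405) = 2599*415 = 1078585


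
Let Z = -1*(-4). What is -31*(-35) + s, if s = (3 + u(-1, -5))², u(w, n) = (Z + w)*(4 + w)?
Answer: 1229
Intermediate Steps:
Z = 4
u(w, n) = (4 + w)² (u(w, n) = (4 + w)*(4 + w) = (4 + w)²)
s = 144 (s = (3 + (16 + (-1)² + 8*(-1)))² = (3 + (16 + 1 - 8))² = (3 + 9)² = 12² = 144)
-31*(-35) + s = -31*(-35) + 144 = 1085 + 144 = 1229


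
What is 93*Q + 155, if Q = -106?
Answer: -9703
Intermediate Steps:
93*Q + 155 = 93*(-106) + 155 = -9858 + 155 = -9703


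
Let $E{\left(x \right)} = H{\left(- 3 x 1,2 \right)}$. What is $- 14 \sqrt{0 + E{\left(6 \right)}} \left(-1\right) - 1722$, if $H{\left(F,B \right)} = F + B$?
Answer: $-1722 + 56 i \approx -1722.0 + 56.0 i$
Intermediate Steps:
$H{\left(F,B \right)} = B + F$
$E{\left(x \right)} = 2 - 3 x$ ($E{\left(x \right)} = 2 + - 3 x 1 = 2 - 3 x$)
$- 14 \sqrt{0 + E{\left(6 \right)}} \left(-1\right) - 1722 = - 14 \sqrt{0 + \left(2 - 18\right)} \left(-1\right) - 1722 = - 14 \sqrt{0 + \left(2 - 18\right)} \left(-1\right) + \left(-2028 + 306\right) = - 14 \sqrt{0 - 16} \left(-1\right) - 1722 = - 14 \sqrt{-16} \left(-1\right) - 1722 = - 14 \cdot 4 i \left(-1\right) - 1722 = - 56 i \left(-1\right) - 1722 = 56 i - 1722 = -1722 + 56 i$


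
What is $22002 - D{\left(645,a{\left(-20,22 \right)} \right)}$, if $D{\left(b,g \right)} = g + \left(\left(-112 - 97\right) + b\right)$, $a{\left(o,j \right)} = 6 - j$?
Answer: $21582$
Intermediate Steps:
$D{\left(b,g \right)} = -209 + b + g$ ($D{\left(b,g \right)} = g + \left(-209 + b\right) = -209 + b + g$)
$22002 - D{\left(645,a{\left(-20,22 \right)} \right)} = 22002 - \left(-209 + 645 + \left(6 - 22\right)\right) = 22002 - \left(-209 + 645 - 16\right) = 22002 - 420 = 21582$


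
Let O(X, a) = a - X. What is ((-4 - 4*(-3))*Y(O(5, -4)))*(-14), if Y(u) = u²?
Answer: -9072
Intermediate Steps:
((-4 - 4*(-3))*Y(O(5, -4)))*(-14) = ((-4 - 4*(-3))*(-4 - 1*5)²)*(-14) = ((-4 + 12)*(-4 - 5)²)*(-14) = (8*(-9)²)*(-14) = (8*81)*(-14) = 648*(-14) = -9072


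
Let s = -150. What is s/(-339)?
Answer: 50/113 ≈ 0.44248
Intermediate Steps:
s/(-339) = -150/(-339) = -1/339*(-150) = 50/113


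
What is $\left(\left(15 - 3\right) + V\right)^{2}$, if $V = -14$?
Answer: $4$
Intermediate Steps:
$\left(\left(15 - 3\right) + V\right)^{2} = \left(\left(15 - 3\right) - 14\right)^{2} = \left(12 - 14\right)^{2} = \left(-2\right)^{2} = 4$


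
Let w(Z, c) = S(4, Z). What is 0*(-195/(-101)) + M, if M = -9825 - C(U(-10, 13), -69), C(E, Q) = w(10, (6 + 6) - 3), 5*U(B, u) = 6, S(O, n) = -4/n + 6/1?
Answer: -49153/5 ≈ -9830.6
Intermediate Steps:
S(O, n) = 6 - 4/n (S(O, n) = -4/n + 6*1 = -4/n + 6 = 6 - 4/n)
U(B, u) = 6/5 (U(B, u) = (⅕)*6 = 6/5)
w(Z, c) = 6 - 4/Z
C(E, Q) = 28/5 (C(E, Q) = 6 - 4/10 = 6 - 4*⅒ = 6 - ⅖ = 28/5)
M = -49153/5 (M = -9825 - 1*28/5 = -9825 - 28/5 = -49153/5 ≈ -9830.6)
0*(-195/(-101)) + M = 0*(-195/(-101)) - 49153/5 = 0*(-195*(-1/101)) - 49153/5 = 0*(195/101) - 49153/5 = 0 - 49153/5 = -49153/5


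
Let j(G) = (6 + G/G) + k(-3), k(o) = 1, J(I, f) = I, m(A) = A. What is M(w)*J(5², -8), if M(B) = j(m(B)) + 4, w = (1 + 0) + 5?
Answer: 300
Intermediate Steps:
j(G) = 8 (j(G) = (6 + G/G) + 1 = (6 + 1) + 1 = 7 + 1 = 8)
w = 6 (w = 1 + 5 = 6)
M(B) = 12 (M(B) = 8 + 4 = 12)
M(w)*J(5², -8) = 12*5² = 12*25 = 300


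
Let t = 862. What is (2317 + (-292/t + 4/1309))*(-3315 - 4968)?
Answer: -984181054809/51289 ≈ -1.9189e+7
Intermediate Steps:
(2317 + (-292/t + 4/1309))*(-3315 - 4968) = (2317 + (-292/862 + 4/1309))*(-3315 - 4968) = (2317 + (-292*1/862 + 4*(1/1309)))*(-8283) = (2317 + (-146/431 + 4/1309))*(-8283) = (2317 - 189390/564179)*(-8283) = (1307013353/564179)*(-8283) = -984181054809/51289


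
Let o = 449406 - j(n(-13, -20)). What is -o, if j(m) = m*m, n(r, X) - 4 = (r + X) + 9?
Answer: -449006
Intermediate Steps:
n(r, X) = 13 + X + r (n(r, X) = 4 + ((r + X) + 9) = 4 + ((X + r) + 9) = 4 + (9 + X + r) = 13 + X + r)
j(m) = m**2
o = 449006 (o = 449406 - (13 - 20 - 13)**2 = 449406 - 1*(-20)**2 = 449406 - 1*400 = 449406 - 400 = 449006)
-o = -1*449006 = -449006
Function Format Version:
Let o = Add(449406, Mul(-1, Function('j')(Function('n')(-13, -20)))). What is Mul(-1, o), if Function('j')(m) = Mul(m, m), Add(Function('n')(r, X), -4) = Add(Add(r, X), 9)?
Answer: -449006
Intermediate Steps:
Function('n')(r, X) = Add(13, X, r) (Function('n')(r, X) = Add(4, Add(Add(r, X), 9)) = Add(4, Add(Add(X, r), 9)) = Add(4, Add(9, X, r)) = Add(13, X, r))
Function('j')(m) = Pow(m, 2)
o = 449006 (o = Add(449406, Mul(-1, Pow(Add(13, -20, -13), 2))) = Add(449406, Mul(-1, Pow(-20, 2))) = Add(449406, Mul(-1, 400)) = Add(449406, -400) = 449006)
Mul(-1, o) = Mul(-1, 449006) = -449006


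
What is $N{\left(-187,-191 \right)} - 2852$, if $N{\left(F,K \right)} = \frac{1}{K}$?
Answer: $- \frac{544733}{191} \approx -2852.0$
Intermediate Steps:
$N{\left(-187,-191 \right)} - 2852 = \frac{1}{-191} - 2852 = - \frac{1}{191} - 2852 = - \frac{544733}{191}$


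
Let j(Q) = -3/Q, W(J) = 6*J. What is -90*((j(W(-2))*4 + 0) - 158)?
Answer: 14130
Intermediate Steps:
-90*((j(W(-2))*4 + 0) - 158) = -90*((-3/(6*(-2))*4 + 0) - 158) = -90*((-3/(-12)*4 + 0) - 158) = -90*((-3*(-1/12)*4 + 0) - 158) = -90*(((¼)*4 + 0) - 158) = -90*((1 + 0) - 158) = -90*(1 - 158) = -90*(-157) = 14130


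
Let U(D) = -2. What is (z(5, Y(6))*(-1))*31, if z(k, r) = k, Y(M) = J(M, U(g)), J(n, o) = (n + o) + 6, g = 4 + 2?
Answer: -155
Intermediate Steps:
g = 6
J(n, o) = 6 + n + o
Y(M) = 4 + M (Y(M) = 6 + M - 2 = 4 + M)
(z(5, Y(6))*(-1))*31 = (5*(-1))*31 = -5*31 = -155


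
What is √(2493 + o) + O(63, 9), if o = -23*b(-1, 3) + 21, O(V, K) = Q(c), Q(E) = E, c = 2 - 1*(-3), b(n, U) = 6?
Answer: 5 + 6*√66 ≈ 53.744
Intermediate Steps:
c = 5 (c = 2 + 3 = 5)
O(V, K) = 5
o = -117 (o = -23*6 + 21 = -138 + 21 = -117)
√(2493 + o) + O(63, 9) = √(2493 - 117) + 5 = √2376 + 5 = 6*√66 + 5 = 5 + 6*√66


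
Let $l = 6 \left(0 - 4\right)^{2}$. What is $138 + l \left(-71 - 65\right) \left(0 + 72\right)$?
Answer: $-939894$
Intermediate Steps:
$l = 96$ ($l = 6 \left(-4\right)^{2} = 6 \cdot 16 = 96$)
$138 + l \left(-71 - 65\right) \left(0 + 72\right) = 138 + 96 \left(-71 - 65\right) \left(0 + 72\right) = 138 + 96 \left(\left(-136\right) 72\right) = 138 + 96 \left(-9792\right) = 138 - 940032 = -939894$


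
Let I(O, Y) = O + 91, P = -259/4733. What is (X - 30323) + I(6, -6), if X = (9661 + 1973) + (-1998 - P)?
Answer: -97452211/4733 ≈ -20590.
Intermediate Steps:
P = -259/4733 (P = -259*1/4733 = -259/4733 ≈ -0.054722)
I(O, Y) = 91 + O
X = 45607447/4733 (X = (9661 + 1973) + (-1998 - 1*(-259/4733)) = 11634 + (-1998 + 259/4733) = 11634 - 9456275/4733 = 45607447/4733 ≈ 9636.1)
(X - 30323) + I(6, -6) = (45607447/4733 - 30323) + (91 + 6) = -97911312/4733 + 97 = -97452211/4733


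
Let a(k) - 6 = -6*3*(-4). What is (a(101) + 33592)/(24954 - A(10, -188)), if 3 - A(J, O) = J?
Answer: 33670/24961 ≈ 1.3489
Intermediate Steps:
A(J, O) = 3 - J
a(k) = 78 (a(k) = 6 - 6*3*(-4) = 6 - 18*(-4) = 6 + 72 = 78)
(a(101) + 33592)/(24954 - A(10, -188)) = (78 + 33592)/(24954 - (3 - 1*10)) = 33670/(24954 - (3 - 10)) = 33670/(24954 - 1*(-7)) = 33670/(24954 + 7) = 33670/24961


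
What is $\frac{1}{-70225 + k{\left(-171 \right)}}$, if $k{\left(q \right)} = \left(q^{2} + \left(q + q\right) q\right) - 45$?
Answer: $\frac{1}{17453} \approx 5.7297 \cdot 10^{-5}$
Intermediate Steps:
$k{\left(q \right)} = -45 + 3 q^{2}$ ($k{\left(q \right)} = \left(q^{2} + 2 q q\right) - 45 = \left(q^{2} + 2 q^{2}\right) - 45 = 3 q^{2} - 45 = -45 + 3 q^{2}$)
$\frac{1}{-70225 + k{\left(-171 \right)}} = \frac{1}{-70225 - \left(45 - 3 \left(-171\right)^{2}\right)} = \frac{1}{-70225 + \left(-45 + 3 \cdot 29241\right)} = \frac{1}{-70225 + \left(-45 + 87723\right)} = \frac{1}{-70225 + 87678} = \frac{1}{17453}$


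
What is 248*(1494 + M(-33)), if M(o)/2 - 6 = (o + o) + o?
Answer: 324384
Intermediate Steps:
M(o) = 12 + 6*o (M(o) = 12 + 2*((o + o) + o) = 12 + 2*(2*o + o) = 12 + 2*(3*o) = 12 + 6*o)
248*(1494 + M(-33)) = 248*(1494 + (12 + 6*(-33))) = 248*(1494 + (12 - 198)) = 248*(1494 - 186) = 248*1308 = 324384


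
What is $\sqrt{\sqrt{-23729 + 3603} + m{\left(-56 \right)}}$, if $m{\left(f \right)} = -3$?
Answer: $\sqrt{-3 + i \sqrt{20126}} \approx 8.3336 + 8.5117 i$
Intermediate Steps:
$\sqrt{\sqrt{-23729 + 3603} + m{\left(-56 \right)}} = \sqrt{\sqrt{-23729 + 3603} - 3} = \sqrt{\sqrt{-20126} - 3} = \sqrt{i \sqrt{20126} - 3} = \sqrt{-3 + i \sqrt{20126}}$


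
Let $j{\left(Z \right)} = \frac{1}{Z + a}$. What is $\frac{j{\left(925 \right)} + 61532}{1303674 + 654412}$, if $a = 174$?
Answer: $\frac{67623669}{2151936514} \approx 0.031425$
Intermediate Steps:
$j{\left(Z \right)} = \frac{1}{174 + Z}$ ($j{\left(Z \right)} = \frac{1}{Z + 174} = \frac{1}{174 + Z}$)
$\frac{j{\left(925 \right)} + 61532}{1303674 + 654412} = \frac{\frac{1}{174 + 925} + 61532}{1303674 + 654412} = \frac{\frac{1}{1099} + 61532}{1958086} = \left(\frac{1}{1099} + 61532\right) \frac{1}{1958086} = \frac{67623669}{1099} \cdot \frac{1}{1958086} = \frac{67623669}{2151936514}$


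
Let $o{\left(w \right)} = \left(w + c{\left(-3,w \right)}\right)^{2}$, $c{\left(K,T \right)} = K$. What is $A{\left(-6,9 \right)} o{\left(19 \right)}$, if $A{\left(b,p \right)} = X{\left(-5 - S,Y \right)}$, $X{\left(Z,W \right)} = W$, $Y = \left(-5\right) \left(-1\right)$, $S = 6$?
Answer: $1280$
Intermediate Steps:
$Y = 5$
$A{\left(b,p \right)} = 5$
$o{\left(w \right)} = \left(-3 + w\right)^{2}$ ($o{\left(w \right)} = \left(w - 3\right)^{2} = \left(-3 + w\right)^{2}$)
$A{\left(-6,9 \right)} o{\left(19 \right)} = 5 \left(-3 + 19\right)^{2} = 5 \cdot 16^{2} = 5 \cdot 256 = 1280$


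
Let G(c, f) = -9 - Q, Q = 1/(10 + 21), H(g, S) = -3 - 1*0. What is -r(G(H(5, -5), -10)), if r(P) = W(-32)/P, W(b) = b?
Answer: -124/35 ≈ -3.5429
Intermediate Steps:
H(g, S) = -3 (H(g, S) = -3 + 0 = -3)
Q = 1/31 ≈ 0.032258
G(c, f) = -280/31 (G(c, f) = -9 - 1*1/31 = -9 - 1/31 = -280/31)
r(P) = -32/P
-r(G(H(5, -5), -10)) = -(-32)/(-280/31) = -(-32)*(-31)/280 = -1*124/35 = -124/35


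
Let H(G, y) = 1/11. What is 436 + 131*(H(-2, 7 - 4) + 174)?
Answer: 255661/11 ≈ 23242.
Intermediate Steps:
H(G, y) = 1/11
436 + 131*(H(-2, 7 - 4) + 174) = 436 + 131*(1/11 + 174) = 436 + 131*(1915/11) = 436 + 250865/11 = 255661/11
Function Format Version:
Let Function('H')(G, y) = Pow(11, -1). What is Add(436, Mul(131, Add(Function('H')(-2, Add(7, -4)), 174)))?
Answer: Rational(255661, 11) ≈ 23242.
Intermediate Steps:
Function('H')(G, y) = Rational(1, 11)
Add(436, Mul(131, Add(Function('H')(-2, Add(7, -4)), 174))) = Add(436, Mul(131, Add(Rational(1, 11), 174))) = Add(436, Mul(131, Rational(1915, 11))) = Add(436, Rational(250865, 11)) = Rational(255661, 11)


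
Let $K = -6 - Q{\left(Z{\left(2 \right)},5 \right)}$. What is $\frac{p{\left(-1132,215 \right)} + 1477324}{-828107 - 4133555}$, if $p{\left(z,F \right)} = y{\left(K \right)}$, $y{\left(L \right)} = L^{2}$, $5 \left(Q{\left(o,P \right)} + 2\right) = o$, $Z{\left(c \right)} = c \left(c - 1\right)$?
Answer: $- \frac{18466792}{62020775} \approx -0.29775$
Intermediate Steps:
$Z{\left(c \right)} = c \left(-1 + c\right)$
$Q{\left(o,P \right)} = -2 + \frac{o}{5}$
$K = - \frac{22}{5}$ ($K = -6 - \left(-2 + \frac{2 \left(-1 + 2\right)}{5}\right) = -6 - \left(-2 + \frac{2 \cdot 1}{5}\right) = -6 - \left(-2 + \frac{1}{5} \cdot 2\right) = -6 - \left(-2 + \frac{2}{5}\right) = -6 - - \frac{8}{5} = -6 + \frac{8}{5} = - \frac{22}{5} \approx -4.4$)
$p{\left(z,F \right)} = \frac{484}{25}$ ($p{\left(z,F \right)} = \left(- \frac{22}{5}\right)^{2} = \frac{484}{25}$)
$\frac{p{\left(-1132,215 \right)} + 1477324}{-828107 - 4133555} = \frac{\frac{484}{25} + 1477324}{-828107 - 4133555} = \frac{36933584}{25 \left(-4961662\right)} = \frac{36933584}{25} \left(- \frac{1}{4961662}\right) = - \frac{18466792}{62020775}$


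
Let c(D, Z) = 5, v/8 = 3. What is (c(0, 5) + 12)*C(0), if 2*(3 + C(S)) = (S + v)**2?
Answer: 4845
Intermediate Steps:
v = 24 (v = 8*3 = 24)
C(S) = -3 + (24 + S)**2/2 (C(S) = -3 + (S + 24)**2/2 = -3 + (24 + S)**2/2)
(c(0, 5) + 12)*C(0) = (5 + 12)*(-3 + (24 + 0)**2/2) = 17*(-3 + (1/2)*24**2) = 17*(-3 + (1/2)*576) = 17*(-3 + 288) = 17*285 = 4845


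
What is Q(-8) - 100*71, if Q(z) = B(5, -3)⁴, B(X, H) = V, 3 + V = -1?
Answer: -6844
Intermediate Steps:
V = -4 (V = -3 - 1 = -4)
B(X, H) = -4
Q(z) = 256 (Q(z) = (-4)⁴ = 256)
Q(-8) - 100*71 = 256 - 100*71 = 256 - 7100 = -6844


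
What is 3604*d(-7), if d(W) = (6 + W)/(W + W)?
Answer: 1802/7 ≈ 257.43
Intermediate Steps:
d(W) = (6 + W)/(2*W) (d(W) = (6 + W)/((2*W)) = (6 + W)*(1/(2*W)) = (6 + W)/(2*W))
3604*d(-7) = 3604*((½)*(6 - 7)/(-7)) = 3604*((½)*(-⅐)*(-1)) = 3604*(1/14) = 1802/7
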